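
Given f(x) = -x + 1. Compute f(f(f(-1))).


f(-1) = 2
f(2) = -1
f(-1) = 2

2


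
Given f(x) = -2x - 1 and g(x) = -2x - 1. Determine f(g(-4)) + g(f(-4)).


f(g(-4)) = -15
g(f(-4)) = -15
Sum = -30

-30


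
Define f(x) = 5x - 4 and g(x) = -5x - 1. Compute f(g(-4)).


91


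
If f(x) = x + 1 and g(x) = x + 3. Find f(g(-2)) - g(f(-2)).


f(g(-2)) = 2
g(f(-2)) = 2
Difference = 0

0


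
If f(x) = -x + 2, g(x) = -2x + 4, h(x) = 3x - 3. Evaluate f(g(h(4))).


h(4) = 9
g(9) = -14
f(-14) = 16

16


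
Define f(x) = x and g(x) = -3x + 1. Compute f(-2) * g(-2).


f(-2) = -2
g(-2) = 7
Product = -14

-14


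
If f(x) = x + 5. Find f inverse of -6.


-11


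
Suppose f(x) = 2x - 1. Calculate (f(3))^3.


f(3) = 5
(5)^3 = 125

125


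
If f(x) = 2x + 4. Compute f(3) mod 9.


f(3) = 10
10 mod 9 = 1

1


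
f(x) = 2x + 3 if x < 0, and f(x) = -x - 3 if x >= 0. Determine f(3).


3 satisfies x >= 0
f(3) = -6

-6


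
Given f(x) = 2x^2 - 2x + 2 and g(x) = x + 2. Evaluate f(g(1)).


g(1) = 3
f(3) = 2*(3)^2 - 2*(3) + 2 = 14

14


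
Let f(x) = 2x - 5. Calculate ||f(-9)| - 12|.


f(-9) = -23
|-23| = 23
|23 - 12| = 11

11


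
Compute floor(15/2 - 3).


15/2 = 7.5
7.5 - 3 = 4.5
floor(4.5) = 4

4


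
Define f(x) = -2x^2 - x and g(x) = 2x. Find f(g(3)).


-78


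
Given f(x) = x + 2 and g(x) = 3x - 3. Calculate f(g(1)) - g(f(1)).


f(g(1)) = 2
g(f(1)) = 6
Difference = -4

-4


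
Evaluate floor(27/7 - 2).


1


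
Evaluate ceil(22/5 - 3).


2


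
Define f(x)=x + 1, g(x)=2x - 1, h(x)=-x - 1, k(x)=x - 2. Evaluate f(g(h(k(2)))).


k(2) = 0
h(0) = -1
g(-1) = -3
f(-3) = -2

-2


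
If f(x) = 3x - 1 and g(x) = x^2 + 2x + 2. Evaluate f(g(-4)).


g(-4) = 10
f(10) = 29

29


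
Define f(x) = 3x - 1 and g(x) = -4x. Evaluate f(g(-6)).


g(-6) = 24
f(24) = 71

71


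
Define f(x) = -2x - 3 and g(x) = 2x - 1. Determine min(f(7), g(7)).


f(7) = -17
g(7) = 13
min = -17

-17


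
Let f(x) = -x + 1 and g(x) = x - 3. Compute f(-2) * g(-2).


f(-2) = 3
g(-2) = -5
Product = -15

-15


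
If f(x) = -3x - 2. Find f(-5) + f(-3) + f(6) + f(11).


f(-5) = 13
f(-3) = 7
f(6) = -20
f(11) = -35
Sum = -35

-35


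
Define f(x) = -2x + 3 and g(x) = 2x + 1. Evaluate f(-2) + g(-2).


4


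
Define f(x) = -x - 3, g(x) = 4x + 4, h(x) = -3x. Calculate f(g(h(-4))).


h(-4) = 12
g(12) = 52
f(52) = -55

-55


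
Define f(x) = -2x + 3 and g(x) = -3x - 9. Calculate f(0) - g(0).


f(0) = 3
g(0) = -9
Difference = 12

12


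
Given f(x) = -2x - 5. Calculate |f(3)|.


f(3) = -11
|-11| = 11

11


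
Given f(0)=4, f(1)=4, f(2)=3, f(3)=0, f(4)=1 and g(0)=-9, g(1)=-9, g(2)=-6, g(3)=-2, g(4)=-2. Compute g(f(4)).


f(4) = 1
g(1) = -9

-9


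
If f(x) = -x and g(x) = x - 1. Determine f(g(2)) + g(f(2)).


f(g(2)) = -1
g(f(2)) = -3
Sum = -4

-4


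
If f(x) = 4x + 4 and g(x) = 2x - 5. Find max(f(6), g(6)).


f(6) = 28
g(6) = 7
max = 28

28


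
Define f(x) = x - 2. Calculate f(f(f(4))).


f(4) = 2
f(2) = 0
f(0) = -2

-2


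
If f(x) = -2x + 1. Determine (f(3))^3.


f(3) = -5
(-5)^3 = -125

-125


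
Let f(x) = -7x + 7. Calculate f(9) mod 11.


f(9) = -56
-56 mod 11 = 10

10


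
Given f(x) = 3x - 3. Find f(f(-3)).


-39


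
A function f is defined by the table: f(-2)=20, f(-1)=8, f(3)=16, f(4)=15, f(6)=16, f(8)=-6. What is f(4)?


Reading from the table at x = 4

15


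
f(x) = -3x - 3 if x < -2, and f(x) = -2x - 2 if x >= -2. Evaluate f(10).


10 satisfies x >= -2
f(10) = -22

-22


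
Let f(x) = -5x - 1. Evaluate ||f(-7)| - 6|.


f(-7) = 34
|34| = 34
|34 - 6| = 28

28


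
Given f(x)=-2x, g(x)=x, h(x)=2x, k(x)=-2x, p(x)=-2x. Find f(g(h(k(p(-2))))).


p(-2) = 4
k(4) = -8
h(-8) = -16
g(-16) = -16
f(-16) = 32

32


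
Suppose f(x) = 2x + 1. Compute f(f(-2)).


f(-2) = -3
f(-3) = -5

-5


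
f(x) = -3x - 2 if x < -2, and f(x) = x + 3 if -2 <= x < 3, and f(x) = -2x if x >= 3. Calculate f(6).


6 satisfies x >= 3
f(6) = -12

-12


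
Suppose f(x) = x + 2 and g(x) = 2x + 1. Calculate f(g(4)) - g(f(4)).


-2


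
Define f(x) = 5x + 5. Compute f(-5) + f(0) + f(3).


f(-5) = -20
f(0) = 5
f(3) = 20
Sum = 5

5


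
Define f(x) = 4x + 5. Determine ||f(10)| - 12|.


33


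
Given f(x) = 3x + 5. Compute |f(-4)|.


f(-4) = -7
|-7| = 7

7


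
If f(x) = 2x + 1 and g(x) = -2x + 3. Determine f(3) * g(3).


f(3) = 7
g(3) = -3
Product = -21

-21


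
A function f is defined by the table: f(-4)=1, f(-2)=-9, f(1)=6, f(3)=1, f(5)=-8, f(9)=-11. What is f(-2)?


Reading from the table at x = -2

-9


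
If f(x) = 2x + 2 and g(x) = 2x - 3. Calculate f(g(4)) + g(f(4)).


29


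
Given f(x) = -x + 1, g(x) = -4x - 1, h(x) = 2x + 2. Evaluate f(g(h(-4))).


h(-4) = -6
g(-6) = 23
f(23) = -22

-22


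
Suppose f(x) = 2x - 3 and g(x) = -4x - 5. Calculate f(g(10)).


g(10) = -45
f(-45) = -93

-93


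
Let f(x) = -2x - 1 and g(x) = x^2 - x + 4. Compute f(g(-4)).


g(-4) = 24
f(24) = -49

-49


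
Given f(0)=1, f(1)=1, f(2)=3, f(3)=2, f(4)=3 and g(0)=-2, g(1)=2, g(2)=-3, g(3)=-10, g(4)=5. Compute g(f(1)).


2


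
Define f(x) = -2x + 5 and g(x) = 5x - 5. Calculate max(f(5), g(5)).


20


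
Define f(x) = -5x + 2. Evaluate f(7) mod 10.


f(7) = -33
-33 mod 10 = 7

7


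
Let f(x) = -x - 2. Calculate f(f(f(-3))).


1


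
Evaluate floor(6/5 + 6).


6/5 = 1.2
1.2 + 6 = 7.2
floor(7.2) = 7

7


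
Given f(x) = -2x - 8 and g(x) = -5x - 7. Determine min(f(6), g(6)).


f(6) = -20
g(6) = -37
min = -37

-37


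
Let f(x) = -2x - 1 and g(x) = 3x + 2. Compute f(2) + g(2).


f(2) = -5
g(2) = 8
Sum = 3

3


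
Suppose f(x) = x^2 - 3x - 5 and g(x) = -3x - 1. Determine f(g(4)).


g(4) = -13
f(-13) = 1*(-13)^2 - 3*(-13) - 5 = 203

203


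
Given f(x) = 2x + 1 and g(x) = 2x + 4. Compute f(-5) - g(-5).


-3


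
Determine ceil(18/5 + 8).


18/5 = 3.6
3.6 + 8 = 11.6
ceil(11.6) = 12

12


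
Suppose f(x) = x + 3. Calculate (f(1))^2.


16


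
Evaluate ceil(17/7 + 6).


17/7 = 2.4286
2.4286 + 6 = 8.4286
ceil(8.4286) = 9

9


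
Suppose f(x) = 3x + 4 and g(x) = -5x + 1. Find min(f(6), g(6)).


f(6) = 22
g(6) = -29
min = -29

-29


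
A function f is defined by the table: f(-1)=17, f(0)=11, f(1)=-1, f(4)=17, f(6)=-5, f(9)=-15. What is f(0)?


Reading from the table at x = 0

11


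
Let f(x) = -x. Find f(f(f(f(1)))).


1


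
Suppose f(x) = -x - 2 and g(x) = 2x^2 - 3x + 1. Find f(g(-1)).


g(-1) = 6
f(6) = -8

-8


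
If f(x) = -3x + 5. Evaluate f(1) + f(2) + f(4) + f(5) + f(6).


f(1) = 2
f(2) = -1
f(4) = -7
f(5) = -10
f(6) = -13
Sum = -29

-29


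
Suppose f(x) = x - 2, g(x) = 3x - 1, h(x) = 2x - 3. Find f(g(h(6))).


24


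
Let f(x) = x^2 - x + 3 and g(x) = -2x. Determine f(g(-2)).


g(-2) = 4
f(4) = 1*(4)^2 - 1*(4) + 3 = 15

15


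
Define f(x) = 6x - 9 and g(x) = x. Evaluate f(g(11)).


g(11) = 11
f(11) = 57

57


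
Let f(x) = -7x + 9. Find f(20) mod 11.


f(20) = -131
-131 mod 11 = 1

1


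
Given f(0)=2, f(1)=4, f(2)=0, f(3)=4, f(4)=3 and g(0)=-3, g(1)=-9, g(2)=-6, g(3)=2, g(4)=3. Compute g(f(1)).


3


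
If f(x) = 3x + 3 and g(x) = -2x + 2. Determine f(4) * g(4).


-90


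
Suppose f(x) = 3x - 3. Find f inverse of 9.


Solve 3x - 3 = 9
x = (9 + 3) / 3 = 4

4


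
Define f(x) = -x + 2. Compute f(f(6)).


f(6) = -4
f(-4) = 6

6


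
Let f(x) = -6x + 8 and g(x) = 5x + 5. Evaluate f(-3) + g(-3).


f(-3) = 26
g(-3) = -10
Sum = 16

16


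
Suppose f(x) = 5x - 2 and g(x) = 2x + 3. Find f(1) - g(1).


f(1) = 3
g(1) = 5
Difference = -2

-2


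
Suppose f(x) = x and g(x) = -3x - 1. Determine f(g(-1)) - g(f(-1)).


f(g(-1)) = 2
g(f(-1)) = 2
Difference = 0

0


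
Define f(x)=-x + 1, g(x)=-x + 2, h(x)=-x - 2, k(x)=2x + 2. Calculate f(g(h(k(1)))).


k(1) = 4
h(4) = -6
g(-6) = 8
f(8) = -7

-7


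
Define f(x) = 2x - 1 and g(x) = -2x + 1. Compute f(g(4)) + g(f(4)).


f(g(4)) = -15
g(f(4)) = -13
Sum = -28

-28


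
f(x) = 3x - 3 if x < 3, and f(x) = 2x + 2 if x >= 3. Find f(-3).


-3 satisfies x < 3
f(-3) = -12

-12


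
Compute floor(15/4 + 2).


15/4 = 3.75
3.75 + 2 = 5.75
floor(5.75) = 5

5


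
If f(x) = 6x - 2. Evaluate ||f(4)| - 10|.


f(4) = 22
|22| = 22
|22 - 10| = 12

12


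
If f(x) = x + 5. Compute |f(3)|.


8


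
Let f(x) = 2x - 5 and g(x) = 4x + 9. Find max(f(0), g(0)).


9


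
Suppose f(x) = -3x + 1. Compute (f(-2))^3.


f(-2) = 7
(7)^3 = 343

343


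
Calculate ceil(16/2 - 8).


16/2 = 8
8 - 8 = 0
ceil(0) = 0

0


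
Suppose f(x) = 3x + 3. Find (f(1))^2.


f(1) = 6
(6)^2 = 36

36


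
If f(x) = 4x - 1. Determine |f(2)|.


f(2) = 7
|7| = 7

7


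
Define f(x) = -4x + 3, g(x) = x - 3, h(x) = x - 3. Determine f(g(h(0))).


27


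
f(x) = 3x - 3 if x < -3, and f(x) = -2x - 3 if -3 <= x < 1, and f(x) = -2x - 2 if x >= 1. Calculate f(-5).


-18


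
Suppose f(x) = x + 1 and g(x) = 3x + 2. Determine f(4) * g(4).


70


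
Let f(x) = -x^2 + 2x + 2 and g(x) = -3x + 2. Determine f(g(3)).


g(3) = -7
f(-7) = (-1)*(-7)^2 + 2*(-7) + 2 = -61

-61


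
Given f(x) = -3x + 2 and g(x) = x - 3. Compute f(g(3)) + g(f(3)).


f(g(3)) = 2
g(f(3)) = -10
Sum = -8

-8


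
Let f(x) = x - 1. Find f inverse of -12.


-11


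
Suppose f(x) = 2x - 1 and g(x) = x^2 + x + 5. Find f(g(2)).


g(2) = 11
f(11) = 21

21


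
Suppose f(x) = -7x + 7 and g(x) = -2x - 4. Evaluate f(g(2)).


g(2) = -8
f(-8) = 63

63


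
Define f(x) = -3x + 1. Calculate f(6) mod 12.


f(6) = -17
-17 mod 12 = 7

7


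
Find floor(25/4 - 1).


5


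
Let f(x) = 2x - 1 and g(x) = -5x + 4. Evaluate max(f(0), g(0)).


f(0) = -1
g(0) = 4
max = 4

4


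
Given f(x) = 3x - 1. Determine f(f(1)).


f(1) = 2
f(2) = 5

5


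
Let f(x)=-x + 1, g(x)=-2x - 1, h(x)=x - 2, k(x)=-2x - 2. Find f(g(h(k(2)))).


k(2) = -6
h(-6) = -8
g(-8) = 15
f(15) = -14

-14


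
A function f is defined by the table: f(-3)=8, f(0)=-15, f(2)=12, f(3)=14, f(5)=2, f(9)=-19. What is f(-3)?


Reading from the table at x = -3

8


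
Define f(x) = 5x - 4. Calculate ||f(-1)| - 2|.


f(-1) = -9
|-9| = 9
|9 - 2| = 7

7


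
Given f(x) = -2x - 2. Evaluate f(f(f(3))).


-30


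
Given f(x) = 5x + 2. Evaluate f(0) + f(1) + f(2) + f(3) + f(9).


f(0) = 2
f(1) = 7
f(2) = 12
f(3) = 17
f(9) = 47
Sum = 85

85


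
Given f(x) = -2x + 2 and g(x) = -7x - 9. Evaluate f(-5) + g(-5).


38


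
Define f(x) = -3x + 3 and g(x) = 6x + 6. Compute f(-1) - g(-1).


f(-1) = 6
g(-1) = 0
Difference = 6

6


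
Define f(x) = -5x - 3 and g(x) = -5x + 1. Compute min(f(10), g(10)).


f(10) = -53
g(10) = -49
min = -53

-53


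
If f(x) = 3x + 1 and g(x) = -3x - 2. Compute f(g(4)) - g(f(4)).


f(g(4)) = -41
g(f(4)) = -41
Difference = 0

0


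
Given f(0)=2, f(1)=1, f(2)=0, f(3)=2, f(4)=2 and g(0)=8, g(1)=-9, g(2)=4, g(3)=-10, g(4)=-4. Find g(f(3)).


f(3) = 2
g(2) = 4

4


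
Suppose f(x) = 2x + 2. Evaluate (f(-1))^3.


f(-1) = 0
(0)^3 = 0

0


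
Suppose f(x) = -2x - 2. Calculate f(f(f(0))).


f(0) = -2
f(-2) = 2
f(2) = -6

-6


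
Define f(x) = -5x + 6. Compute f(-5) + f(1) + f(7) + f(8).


f(-5) = 31
f(1) = 1
f(7) = -29
f(8) = -34
Sum = -31

-31


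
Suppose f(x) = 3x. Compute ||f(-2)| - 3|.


f(-2) = -6
|-6| = 6
|6 - 3| = 3

3


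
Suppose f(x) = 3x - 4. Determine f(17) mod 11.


f(17) = 47
47 mod 11 = 3

3


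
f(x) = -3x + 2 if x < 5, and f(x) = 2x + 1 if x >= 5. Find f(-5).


-5 satisfies x < 5
f(-5) = 17

17


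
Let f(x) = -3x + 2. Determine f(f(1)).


f(1) = -1
f(-1) = 5

5


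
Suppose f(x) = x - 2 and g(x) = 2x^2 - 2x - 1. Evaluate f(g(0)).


-3


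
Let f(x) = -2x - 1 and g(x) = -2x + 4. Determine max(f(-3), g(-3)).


f(-3) = 5
g(-3) = 10
max = 10

10


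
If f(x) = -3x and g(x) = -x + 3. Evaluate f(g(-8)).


g(-8) = 11
f(11) = -33

-33


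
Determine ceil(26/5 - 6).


26/5 = 5.2
5.2 - 6 = -0.8
ceil(-0.8) = 0

0


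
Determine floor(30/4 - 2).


30/4 = 7.5
7.5 - 2 = 5.5
floor(5.5) = 5

5


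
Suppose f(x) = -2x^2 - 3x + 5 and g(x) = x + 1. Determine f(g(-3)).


g(-3) = -2
f(-2) = (-2)*(-2)^2 - 3*(-2) + 5 = 3

3


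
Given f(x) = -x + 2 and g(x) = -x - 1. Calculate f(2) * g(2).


f(2) = 0
g(2) = -3
Product = 0

0


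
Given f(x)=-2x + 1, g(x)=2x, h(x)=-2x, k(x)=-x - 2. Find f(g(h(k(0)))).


k(0) = -2
h(-2) = 4
g(4) = 8
f(8) = -15

-15


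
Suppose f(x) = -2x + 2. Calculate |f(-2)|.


f(-2) = 6
|6| = 6

6


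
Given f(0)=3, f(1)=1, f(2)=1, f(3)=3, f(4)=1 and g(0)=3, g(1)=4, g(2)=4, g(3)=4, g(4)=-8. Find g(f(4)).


f(4) = 1
g(1) = 4

4


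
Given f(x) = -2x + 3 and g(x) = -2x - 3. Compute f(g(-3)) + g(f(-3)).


f(g(-3)) = -3
g(f(-3)) = -21
Sum = -24

-24


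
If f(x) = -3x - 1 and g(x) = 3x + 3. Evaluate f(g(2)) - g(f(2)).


f(g(2)) = -28
g(f(2)) = -18
Difference = -10

-10


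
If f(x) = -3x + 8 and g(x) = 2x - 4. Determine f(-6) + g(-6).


f(-6) = 26
g(-6) = -16
Sum = 10

10


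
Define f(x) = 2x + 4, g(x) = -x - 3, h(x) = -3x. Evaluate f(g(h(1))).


h(1) = -3
g(-3) = 0
f(0) = 4

4


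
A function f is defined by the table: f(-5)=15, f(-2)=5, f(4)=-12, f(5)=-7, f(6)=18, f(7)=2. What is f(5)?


-7


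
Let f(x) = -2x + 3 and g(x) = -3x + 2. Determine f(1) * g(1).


f(1) = 1
g(1) = -1
Product = -1

-1


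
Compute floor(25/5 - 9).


25/5 = 5
5 - 9 = -4
floor(-4) = -4

-4


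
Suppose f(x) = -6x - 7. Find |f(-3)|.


f(-3) = 11
|11| = 11

11


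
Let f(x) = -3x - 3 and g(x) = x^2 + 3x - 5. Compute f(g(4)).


-72


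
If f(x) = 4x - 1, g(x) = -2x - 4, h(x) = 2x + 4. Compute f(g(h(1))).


h(1) = 6
g(6) = -16
f(-16) = -65

-65


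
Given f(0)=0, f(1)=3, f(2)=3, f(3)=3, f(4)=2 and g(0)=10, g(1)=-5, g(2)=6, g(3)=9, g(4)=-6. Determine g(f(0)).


f(0) = 0
g(0) = 10

10


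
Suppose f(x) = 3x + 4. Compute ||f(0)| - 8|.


4


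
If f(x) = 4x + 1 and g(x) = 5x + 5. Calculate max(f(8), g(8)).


f(8) = 33
g(8) = 45
max = 45

45


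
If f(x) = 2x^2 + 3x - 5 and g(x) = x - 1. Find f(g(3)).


g(3) = 2
f(2) = 2*(2)^2 + 3*(2) - 5 = 9

9


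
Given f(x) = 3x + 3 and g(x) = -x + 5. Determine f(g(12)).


g(12) = -7
f(-7) = -18

-18


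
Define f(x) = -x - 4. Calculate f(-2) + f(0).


f(-2) = -2
f(0) = -4
Sum = -6

-6


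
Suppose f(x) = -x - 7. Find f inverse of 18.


-25


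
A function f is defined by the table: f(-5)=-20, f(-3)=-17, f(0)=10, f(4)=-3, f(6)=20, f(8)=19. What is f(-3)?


Reading from the table at x = -3

-17


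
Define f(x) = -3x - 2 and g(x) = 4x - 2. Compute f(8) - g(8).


f(8) = -26
g(8) = 30
Difference = -56

-56


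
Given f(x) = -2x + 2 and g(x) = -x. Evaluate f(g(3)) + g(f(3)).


f(g(3)) = 8
g(f(3)) = 4
Sum = 12

12


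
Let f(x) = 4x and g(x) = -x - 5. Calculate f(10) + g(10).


f(10) = 40
g(10) = -15
Sum = 25

25


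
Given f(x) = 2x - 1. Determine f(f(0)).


f(0) = -1
f(-1) = -3

-3


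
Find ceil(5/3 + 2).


5/3 = 1.6667
1.6667 + 2 = 3.6667
ceil(3.6667) = 4

4


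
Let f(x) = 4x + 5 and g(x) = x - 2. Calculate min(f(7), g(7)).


f(7) = 33
g(7) = 5
min = 5

5


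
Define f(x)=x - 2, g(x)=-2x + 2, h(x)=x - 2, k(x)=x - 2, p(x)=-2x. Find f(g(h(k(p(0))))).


8


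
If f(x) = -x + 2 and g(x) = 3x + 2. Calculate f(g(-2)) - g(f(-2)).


f(g(-2)) = 6
g(f(-2)) = 14
Difference = -8

-8


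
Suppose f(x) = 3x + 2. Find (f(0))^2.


4


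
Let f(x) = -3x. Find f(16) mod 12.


f(16) = -48
-48 mod 12 = 0

0


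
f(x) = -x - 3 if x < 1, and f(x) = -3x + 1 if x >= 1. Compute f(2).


-5


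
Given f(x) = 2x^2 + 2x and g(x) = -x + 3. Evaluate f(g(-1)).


g(-1) = 4
f(4) = 2*(4)^2 + 2*(4) = 40

40


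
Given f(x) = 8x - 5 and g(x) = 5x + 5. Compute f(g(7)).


g(7) = 40
f(40) = 315

315


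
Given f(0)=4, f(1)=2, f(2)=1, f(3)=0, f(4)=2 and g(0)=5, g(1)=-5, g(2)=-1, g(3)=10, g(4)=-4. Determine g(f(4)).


f(4) = 2
g(2) = -1

-1


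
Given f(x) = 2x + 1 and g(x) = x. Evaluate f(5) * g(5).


f(5) = 11
g(5) = 5
Product = 55

55


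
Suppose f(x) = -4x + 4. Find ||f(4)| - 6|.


6


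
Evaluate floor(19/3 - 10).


19/3 = 6.3333
6.3333 - 10 = -3.6667
floor(-3.6667) = -4

-4


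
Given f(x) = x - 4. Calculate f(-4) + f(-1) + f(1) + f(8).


f(-4) = -8
f(-1) = -5
f(1) = -3
f(8) = 4
Sum = -12

-12


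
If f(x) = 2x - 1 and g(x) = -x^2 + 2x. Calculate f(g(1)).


1


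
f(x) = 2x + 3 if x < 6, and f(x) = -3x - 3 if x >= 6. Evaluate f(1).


1 satisfies x < 6
f(1) = 5

5


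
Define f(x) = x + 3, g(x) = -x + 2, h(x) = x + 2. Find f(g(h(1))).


2


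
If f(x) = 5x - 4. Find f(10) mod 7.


f(10) = 46
46 mod 7 = 4

4


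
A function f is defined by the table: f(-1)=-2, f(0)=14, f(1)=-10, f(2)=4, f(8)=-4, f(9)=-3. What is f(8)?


Reading from the table at x = 8

-4


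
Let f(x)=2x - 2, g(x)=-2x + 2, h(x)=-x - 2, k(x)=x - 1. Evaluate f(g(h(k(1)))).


k(1) = 0
h(0) = -2
g(-2) = 6
f(6) = 10

10


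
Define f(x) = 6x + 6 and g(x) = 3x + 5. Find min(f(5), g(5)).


f(5) = 36
g(5) = 20
min = 20

20


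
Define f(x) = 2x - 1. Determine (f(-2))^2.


f(-2) = -5
(-5)^2 = 25

25


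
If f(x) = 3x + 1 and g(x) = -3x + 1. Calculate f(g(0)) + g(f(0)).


f(g(0)) = 4
g(f(0)) = -2
Sum = 2

2


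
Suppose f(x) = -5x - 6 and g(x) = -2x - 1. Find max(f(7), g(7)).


f(7) = -41
g(7) = -15
max = -15

-15


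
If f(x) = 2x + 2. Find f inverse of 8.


Solve 2x + 2 = 8
x = (8 - 2) / 2 = 3

3


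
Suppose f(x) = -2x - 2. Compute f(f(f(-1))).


f(-1) = 0
f(0) = -2
f(-2) = 2

2


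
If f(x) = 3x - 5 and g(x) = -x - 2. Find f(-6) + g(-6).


f(-6) = -23
g(-6) = 4
Sum = -19

-19


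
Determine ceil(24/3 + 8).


24/3 = 8
8 + 8 = 16
ceil(16) = 16

16


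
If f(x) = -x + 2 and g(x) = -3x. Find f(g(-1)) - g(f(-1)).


f(g(-1)) = -1
g(f(-1)) = -9
Difference = 8

8


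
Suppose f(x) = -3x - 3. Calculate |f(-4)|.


f(-4) = 9
|9| = 9

9


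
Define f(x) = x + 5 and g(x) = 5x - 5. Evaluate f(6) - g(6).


f(6) = 11
g(6) = 25
Difference = -14

-14


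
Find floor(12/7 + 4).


12/7 = 1.7143
1.7143 + 4 = 5.7143
floor(5.7143) = 5

5


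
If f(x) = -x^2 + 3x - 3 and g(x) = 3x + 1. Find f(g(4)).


-133


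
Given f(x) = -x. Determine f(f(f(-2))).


2


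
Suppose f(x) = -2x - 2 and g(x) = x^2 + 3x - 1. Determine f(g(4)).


g(4) = 27
f(27) = -56

-56


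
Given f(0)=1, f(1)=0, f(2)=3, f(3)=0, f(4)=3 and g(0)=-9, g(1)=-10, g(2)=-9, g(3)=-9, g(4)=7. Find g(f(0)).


f(0) = 1
g(1) = -10

-10


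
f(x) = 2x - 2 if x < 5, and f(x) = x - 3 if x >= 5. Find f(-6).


-14


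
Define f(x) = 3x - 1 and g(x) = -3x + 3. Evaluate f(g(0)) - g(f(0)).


f(g(0)) = 8
g(f(0)) = 6
Difference = 2

2


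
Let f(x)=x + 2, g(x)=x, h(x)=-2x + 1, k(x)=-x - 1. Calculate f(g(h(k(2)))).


k(2) = -3
h(-3) = 7
g(7) = 7
f(7) = 9

9


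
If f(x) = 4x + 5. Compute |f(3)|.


f(3) = 17
|17| = 17

17


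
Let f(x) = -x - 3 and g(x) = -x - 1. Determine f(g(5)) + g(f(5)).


f(g(5)) = 3
g(f(5)) = 7
Sum = 10

10


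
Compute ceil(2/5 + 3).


2/5 = 0.4
0.4 + 3 = 3.4
ceil(3.4) = 4

4


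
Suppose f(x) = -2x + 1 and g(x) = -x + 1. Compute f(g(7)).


13


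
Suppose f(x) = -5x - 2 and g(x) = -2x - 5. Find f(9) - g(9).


-24


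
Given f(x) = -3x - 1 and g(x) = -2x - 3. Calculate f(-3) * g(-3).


f(-3) = 8
g(-3) = 3
Product = 24

24


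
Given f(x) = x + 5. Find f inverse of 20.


15


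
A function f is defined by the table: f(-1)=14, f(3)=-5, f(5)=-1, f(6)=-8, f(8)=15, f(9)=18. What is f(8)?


Reading from the table at x = 8

15


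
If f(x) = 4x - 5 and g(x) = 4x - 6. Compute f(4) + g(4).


f(4) = 11
g(4) = 10
Sum = 21

21


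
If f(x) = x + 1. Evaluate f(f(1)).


3


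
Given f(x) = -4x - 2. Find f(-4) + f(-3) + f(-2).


f(-4) = 14
f(-3) = 10
f(-2) = 6
Sum = 30

30


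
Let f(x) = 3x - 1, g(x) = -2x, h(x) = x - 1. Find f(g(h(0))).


h(0) = -1
g(-1) = 2
f(2) = 5

5


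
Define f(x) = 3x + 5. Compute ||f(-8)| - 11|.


f(-8) = -19
|-19| = 19
|19 - 11| = 8

8


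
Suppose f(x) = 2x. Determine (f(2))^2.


f(2) = 4
(4)^2 = 16

16


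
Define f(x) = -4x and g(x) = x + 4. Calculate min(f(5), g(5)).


f(5) = -20
g(5) = 9
min = -20

-20


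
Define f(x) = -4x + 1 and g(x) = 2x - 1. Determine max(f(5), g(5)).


9


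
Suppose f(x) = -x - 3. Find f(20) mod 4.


f(20) = -23
-23 mod 4 = 1

1


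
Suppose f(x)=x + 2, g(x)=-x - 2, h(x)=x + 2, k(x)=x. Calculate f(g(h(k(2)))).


k(2) = 2
h(2) = 4
g(4) = -6
f(-6) = -4

-4


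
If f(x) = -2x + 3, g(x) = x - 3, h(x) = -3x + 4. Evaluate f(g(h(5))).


h(5) = -11
g(-11) = -14
f(-14) = 31

31


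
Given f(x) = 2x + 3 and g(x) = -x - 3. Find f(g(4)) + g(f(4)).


f(g(4)) = -11
g(f(4)) = -14
Sum = -25

-25


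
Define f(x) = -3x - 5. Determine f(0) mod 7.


f(0) = -5
-5 mod 7 = 2

2


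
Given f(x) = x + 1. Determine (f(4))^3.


f(4) = 5
(5)^3 = 125

125


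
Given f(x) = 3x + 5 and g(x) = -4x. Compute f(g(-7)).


g(-7) = 28
f(28) = 89

89


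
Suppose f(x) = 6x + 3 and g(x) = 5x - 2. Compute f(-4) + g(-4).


f(-4) = -21
g(-4) = -22
Sum = -43

-43


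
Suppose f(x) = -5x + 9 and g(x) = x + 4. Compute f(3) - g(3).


f(3) = -6
g(3) = 7
Difference = -13

-13


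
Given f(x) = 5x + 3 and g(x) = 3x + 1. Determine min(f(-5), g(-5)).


f(-5) = -22
g(-5) = -14
min = -22

-22


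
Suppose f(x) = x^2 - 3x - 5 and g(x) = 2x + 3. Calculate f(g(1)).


g(1) = 5
f(5) = 1*(5)^2 - 3*(5) - 5 = 5

5


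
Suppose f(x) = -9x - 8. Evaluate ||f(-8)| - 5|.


59


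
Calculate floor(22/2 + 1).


22/2 = 11
11 + 1 = 12
floor(12) = 12

12


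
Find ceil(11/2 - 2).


11/2 = 5.5
5.5 - 2 = 3.5
ceil(3.5) = 4

4


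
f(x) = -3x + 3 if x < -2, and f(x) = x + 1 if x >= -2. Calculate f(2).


2 satisfies x >= -2
f(2) = 3

3


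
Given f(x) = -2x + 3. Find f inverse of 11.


Solve -2x + 3 = 11
x = (11 - 3) / (-2) = -4

-4


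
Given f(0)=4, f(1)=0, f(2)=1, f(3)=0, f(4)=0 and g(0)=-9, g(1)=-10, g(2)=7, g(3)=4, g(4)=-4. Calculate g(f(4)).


f(4) = 0
g(0) = -9

-9


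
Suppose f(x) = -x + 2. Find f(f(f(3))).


f(3) = -1
f(-1) = 3
f(3) = -1

-1


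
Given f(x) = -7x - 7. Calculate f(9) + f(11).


f(9) = -70
f(11) = -84
Sum = -154

-154


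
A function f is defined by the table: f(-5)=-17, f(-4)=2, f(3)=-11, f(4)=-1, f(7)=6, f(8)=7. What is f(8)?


7


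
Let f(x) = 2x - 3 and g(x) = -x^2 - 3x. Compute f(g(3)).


g(3) = -18
f(-18) = -39

-39


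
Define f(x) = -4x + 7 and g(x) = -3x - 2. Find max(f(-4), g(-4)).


f(-4) = 23
g(-4) = 10
max = 23

23


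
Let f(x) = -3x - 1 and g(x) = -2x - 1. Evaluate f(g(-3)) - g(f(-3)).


f(g(-3)) = -16
g(f(-3)) = -17
Difference = 1

1


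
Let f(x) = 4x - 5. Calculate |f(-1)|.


f(-1) = -9
|-9| = 9

9


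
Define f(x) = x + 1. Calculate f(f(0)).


2


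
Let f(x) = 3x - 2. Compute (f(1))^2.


f(1) = 1
(1)^2 = 1

1


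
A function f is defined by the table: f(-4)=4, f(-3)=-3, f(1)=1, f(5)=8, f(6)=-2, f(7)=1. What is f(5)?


8


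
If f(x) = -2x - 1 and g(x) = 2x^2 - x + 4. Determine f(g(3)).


g(3) = 19
f(19) = -39

-39


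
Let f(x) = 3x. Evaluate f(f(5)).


f(5) = 15
f(15) = 45

45


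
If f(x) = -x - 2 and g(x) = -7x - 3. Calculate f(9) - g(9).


f(9) = -11
g(9) = -66
Difference = 55

55


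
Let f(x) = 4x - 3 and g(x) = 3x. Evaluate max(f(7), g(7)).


f(7) = 25
g(7) = 21
max = 25

25


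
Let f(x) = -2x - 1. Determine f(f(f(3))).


f(3) = -7
f(-7) = 13
f(13) = -27

-27


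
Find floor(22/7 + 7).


22/7 = 3.1429
3.1429 + 7 = 10.1429
floor(10.1429) = 10

10


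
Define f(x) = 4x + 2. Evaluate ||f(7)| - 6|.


24


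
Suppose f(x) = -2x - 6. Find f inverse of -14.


Solve -2x - 6 = -14
x = (-14 + 6) / (-2) = 4

4


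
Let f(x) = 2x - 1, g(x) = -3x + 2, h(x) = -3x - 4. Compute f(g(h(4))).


h(4) = -16
g(-16) = 50
f(50) = 99

99


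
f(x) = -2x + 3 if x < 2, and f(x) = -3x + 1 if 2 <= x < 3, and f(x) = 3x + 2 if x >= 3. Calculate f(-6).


-6 satisfies x < 2
f(-6) = 15

15


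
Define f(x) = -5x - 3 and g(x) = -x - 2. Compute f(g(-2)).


g(-2) = 0
f(0) = -3

-3


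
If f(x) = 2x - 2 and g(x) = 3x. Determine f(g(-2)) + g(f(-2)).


f(g(-2)) = -14
g(f(-2)) = -18
Sum = -32

-32


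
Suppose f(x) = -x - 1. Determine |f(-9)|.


f(-9) = 8
|8| = 8

8


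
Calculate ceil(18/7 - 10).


18/7 = 2.5714
2.5714 - 10 = -7.4286
ceil(-7.4286) = -7

-7


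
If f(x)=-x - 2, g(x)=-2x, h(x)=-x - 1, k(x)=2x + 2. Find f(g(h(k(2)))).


-16


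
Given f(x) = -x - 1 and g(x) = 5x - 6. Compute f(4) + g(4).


f(4) = -5
g(4) = 14
Sum = 9

9


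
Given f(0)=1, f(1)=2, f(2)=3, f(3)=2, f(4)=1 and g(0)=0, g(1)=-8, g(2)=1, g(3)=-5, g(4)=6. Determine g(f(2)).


f(2) = 3
g(3) = -5

-5


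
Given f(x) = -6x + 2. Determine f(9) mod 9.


f(9) = -52
-52 mod 9 = 2

2


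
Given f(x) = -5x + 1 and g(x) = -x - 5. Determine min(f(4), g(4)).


f(4) = -19
g(4) = -9
min = -19

-19


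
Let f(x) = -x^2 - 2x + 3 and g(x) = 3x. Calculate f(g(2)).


-45


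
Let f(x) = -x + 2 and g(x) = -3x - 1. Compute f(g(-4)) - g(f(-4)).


f(g(-4)) = -9
g(f(-4)) = -19
Difference = 10

10


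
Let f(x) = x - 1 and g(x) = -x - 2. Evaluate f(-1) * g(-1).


f(-1) = -2
g(-1) = -1
Product = 2

2


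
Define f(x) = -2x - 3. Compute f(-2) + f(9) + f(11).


f(-2) = 1
f(9) = -21
f(11) = -25
Sum = -45

-45


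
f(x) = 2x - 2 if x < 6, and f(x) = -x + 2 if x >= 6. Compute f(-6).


-6 satisfies x < 6
f(-6) = -14

-14


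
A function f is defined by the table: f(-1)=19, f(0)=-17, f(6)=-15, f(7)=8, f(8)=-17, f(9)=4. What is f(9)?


Reading from the table at x = 9

4


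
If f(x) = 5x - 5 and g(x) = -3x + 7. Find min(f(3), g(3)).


f(3) = 10
g(3) = -2
min = -2

-2


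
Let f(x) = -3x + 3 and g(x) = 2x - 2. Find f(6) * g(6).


f(6) = -15
g(6) = 10
Product = -150

-150


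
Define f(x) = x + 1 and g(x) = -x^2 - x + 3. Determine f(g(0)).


g(0) = 3
f(3) = 4

4


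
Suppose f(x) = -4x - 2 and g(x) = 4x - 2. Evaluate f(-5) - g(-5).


40


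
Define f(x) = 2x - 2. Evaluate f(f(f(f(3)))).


18


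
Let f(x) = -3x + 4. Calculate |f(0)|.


f(0) = 4
|4| = 4

4


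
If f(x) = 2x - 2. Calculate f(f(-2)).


f(-2) = -6
f(-6) = -14

-14


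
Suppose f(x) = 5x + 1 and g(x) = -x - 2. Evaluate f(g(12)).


g(12) = -14
f(-14) = -69

-69


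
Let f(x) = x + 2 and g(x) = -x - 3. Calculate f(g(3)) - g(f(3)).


4


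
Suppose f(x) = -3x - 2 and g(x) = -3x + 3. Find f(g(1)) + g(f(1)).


f(g(1)) = -2
g(f(1)) = 18
Sum = 16

16


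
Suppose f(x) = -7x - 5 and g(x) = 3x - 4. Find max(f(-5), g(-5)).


f(-5) = 30
g(-5) = -19
max = 30

30


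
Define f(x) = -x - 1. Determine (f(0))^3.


f(0) = -1
(-1)^3 = -1

-1


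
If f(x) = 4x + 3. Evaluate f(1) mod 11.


f(1) = 7
7 mod 11 = 7

7


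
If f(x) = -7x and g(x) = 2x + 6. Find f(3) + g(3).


-9


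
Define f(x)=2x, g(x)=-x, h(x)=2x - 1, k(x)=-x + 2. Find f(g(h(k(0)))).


k(0) = 2
h(2) = 3
g(3) = -3
f(-3) = -6

-6


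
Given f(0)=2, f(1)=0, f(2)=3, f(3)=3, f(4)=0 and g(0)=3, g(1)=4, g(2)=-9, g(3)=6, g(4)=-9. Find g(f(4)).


3


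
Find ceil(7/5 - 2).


7/5 = 1.4
1.4 - 2 = -0.6
ceil(-0.6) = 0

0


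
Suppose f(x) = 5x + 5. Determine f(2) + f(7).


f(2) = 15
f(7) = 40
Sum = 55

55


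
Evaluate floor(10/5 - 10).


10/5 = 2
2 - 10 = -8
floor(-8) = -8

-8


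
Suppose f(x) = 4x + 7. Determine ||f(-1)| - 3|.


f(-1) = 3
|3| = 3
|3 - 3| = 0

0


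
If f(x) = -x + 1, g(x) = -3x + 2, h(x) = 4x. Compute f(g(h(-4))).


-49


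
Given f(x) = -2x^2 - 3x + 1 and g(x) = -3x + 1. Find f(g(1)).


g(1) = -2
f(-2) = (-2)*(-2)^2 - 3*(-2) + 1 = -1

-1


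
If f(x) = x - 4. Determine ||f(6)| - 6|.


4


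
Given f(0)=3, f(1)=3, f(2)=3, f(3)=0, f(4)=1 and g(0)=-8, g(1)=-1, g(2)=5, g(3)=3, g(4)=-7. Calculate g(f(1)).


f(1) = 3
g(3) = 3

3


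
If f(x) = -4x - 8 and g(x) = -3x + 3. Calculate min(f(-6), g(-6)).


f(-6) = 16
g(-6) = 21
min = 16

16


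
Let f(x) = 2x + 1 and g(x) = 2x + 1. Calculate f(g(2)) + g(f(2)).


f(g(2)) = 11
g(f(2)) = 11
Sum = 22

22


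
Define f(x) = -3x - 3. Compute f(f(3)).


f(3) = -12
f(-12) = 33

33


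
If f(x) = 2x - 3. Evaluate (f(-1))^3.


-125


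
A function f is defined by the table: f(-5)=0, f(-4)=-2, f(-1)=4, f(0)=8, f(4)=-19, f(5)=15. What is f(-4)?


-2


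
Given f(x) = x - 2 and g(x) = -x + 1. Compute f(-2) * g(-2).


-12


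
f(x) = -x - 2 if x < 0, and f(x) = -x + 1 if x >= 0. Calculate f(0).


0 satisfies x >= 0
f(0) = 1

1


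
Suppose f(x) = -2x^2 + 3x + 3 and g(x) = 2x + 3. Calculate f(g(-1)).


g(-1) = 1
f(1) = (-2)*(1)^2 + 3*(1) + 3 = 4

4


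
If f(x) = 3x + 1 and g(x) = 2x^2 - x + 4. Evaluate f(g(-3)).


g(-3) = 25
f(25) = 76

76


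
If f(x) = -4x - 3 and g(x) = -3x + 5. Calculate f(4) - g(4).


f(4) = -19
g(4) = -7
Difference = -12

-12


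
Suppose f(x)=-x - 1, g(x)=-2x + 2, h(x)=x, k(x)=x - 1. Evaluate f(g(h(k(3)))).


k(3) = 2
h(2) = 2
g(2) = -2
f(-2) = 1

1


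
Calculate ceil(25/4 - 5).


25/4 = 6.25
6.25 - 5 = 1.25
ceil(1.25) = 2

2


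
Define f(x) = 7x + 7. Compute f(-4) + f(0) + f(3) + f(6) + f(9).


f(-4) = -21
f(0) = 7
f(3) = 28
f(6) = 49
f(9) = 70
Sum = 133

133


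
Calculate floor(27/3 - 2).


7


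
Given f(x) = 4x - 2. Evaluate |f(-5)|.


22


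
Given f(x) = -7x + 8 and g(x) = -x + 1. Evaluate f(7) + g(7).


-47


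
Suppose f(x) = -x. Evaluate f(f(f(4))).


f(4) = -4
f(-4) = 4
f(4) = -4

-4


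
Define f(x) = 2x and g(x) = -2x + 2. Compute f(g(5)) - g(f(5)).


f(g(5)) = -16
g(f(5)) = -18
Difference = 2

2


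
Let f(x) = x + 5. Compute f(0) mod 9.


f(0) = 5
5 mod 9 = 5

5


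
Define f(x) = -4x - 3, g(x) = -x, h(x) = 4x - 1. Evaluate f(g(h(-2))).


h(-2) = -9
g(-9) = 9
f(9) = -39

-39


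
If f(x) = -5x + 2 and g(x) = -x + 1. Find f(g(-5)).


-28


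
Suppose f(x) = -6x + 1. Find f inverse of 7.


-1


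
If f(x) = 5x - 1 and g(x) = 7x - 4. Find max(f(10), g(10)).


f(10) = 49
g(10) = 66
max = 66

66


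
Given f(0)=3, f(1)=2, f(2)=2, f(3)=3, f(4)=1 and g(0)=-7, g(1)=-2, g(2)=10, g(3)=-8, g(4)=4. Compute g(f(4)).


-2


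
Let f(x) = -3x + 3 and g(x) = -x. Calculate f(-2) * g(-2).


f(-2) = 9
g(-2) = 2
Product = 18

18


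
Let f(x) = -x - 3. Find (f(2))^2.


25


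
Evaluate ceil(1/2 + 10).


1/2 = 0.5
0.5 + 10 = 10.5
ceil(10.5) = 11

11


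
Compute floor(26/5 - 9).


26/5 = 5.2
5.2 - 9 = -3.8
floor(-3.8) = -4

-4


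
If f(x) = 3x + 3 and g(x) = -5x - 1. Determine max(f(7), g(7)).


f(7) = 24
g(7) = -36
max = 24

24


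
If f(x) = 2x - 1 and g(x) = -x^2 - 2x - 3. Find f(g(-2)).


g(-2) = -3
f(-3) = -7

-7


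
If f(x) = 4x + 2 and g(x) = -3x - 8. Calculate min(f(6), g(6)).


f(6) = 26
g(6) = -26
min = -26

-26


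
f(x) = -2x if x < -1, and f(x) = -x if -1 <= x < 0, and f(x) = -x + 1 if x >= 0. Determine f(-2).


-2 satisfies x < -1
f(-2) = 4

4


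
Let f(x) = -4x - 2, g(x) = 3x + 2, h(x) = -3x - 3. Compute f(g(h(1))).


h(1) = -6
g(-6) = -16
f(-16) = 62

62


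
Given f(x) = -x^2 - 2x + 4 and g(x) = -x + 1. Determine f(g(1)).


g(1) = 0
f(0) = (-1)*(0)^2 - 2*(0) + 4 = 4

4


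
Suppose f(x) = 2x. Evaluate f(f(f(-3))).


f(-3) = -6
f(-6) = -12
f(-12) = -24

-24


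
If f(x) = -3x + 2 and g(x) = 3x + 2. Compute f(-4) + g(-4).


4


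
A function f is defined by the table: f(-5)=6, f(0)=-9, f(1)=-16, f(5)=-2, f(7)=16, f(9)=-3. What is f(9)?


Reading from the table at x = 9

-3


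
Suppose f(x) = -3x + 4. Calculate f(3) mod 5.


f(3) = -5
-5 mod 5 = 0

0


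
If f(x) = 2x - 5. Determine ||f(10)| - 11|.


f(10) = 15
|15| = 15
|15 - 11| = 4

4


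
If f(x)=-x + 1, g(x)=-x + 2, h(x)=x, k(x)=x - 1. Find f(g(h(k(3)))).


k(3) = 2
h(2) = 2
g(2) = 0
f(0) = 1

1


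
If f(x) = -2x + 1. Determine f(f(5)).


f(5) = -9
f(-9) = 19

19


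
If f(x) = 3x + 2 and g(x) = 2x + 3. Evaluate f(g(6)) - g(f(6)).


f(g(6)) = 47
g(f(6)) = 43
Difference = 4

4


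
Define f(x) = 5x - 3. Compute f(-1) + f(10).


39


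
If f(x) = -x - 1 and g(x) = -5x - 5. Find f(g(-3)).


g(-3) = 10
f(10) = -11

-11


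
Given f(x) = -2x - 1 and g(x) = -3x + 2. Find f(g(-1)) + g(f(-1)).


-12


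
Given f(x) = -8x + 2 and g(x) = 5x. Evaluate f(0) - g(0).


f(0) = 2
g(0) = 0
Difference = 2

2


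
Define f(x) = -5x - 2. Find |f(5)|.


f(5) = -27
|-27| = 27

27


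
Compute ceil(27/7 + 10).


27/7 = 3.8571
3.8571 + 10 = 13.8571
ceil(13.8571) = 14

14


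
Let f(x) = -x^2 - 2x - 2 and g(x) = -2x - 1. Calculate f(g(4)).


g(4) = -9
f(-9) = (-1)*(-9)^2 - 2*(-9) - 2 = -65

-65


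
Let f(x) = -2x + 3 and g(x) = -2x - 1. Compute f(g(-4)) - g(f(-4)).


f(g(-4)) = -11
g(f(-4)) = -23
Difference = 12

12


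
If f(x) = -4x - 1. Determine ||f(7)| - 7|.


f(7) = -29
|-29| = 29
|29 - 7| = 22

22


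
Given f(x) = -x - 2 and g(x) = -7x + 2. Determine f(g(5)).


31


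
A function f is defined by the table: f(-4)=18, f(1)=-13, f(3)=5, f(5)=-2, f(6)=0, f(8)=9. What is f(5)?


-2


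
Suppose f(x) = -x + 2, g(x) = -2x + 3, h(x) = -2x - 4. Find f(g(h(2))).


h(2) = -8
g(-8) = 19
f(19) = -17

-17


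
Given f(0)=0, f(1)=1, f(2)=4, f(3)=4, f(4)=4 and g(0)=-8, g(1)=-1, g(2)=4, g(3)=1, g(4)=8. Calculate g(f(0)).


f(0) = 0
g(0) = -8

-8


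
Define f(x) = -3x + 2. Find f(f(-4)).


-40


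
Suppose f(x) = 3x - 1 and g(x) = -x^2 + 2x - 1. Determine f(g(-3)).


g(-3) = -16
f(-16) = -49

-49


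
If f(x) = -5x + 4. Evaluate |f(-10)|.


f(-10) = 54
|54| = 54

54


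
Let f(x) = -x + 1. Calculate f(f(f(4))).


f(4) = -3
f(-3) = 4
f(4) = -3

-3


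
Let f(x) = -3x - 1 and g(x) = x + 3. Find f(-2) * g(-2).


f(-2) = 5
g(-2) = 1
Product = 5

5


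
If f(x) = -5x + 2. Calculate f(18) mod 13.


f(18) = -88
-88 mod 13 = 3

3


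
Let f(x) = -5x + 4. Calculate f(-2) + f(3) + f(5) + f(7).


-49


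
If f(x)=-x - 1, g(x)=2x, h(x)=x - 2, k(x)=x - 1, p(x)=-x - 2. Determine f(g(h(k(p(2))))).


p(2) = -4
k(-4) = -5
h(-5) = -7
g(-7) = -14
f(-14) = 13

13


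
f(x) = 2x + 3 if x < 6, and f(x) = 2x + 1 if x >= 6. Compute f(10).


10 satisfies x >= 6
f(10) = 21

21


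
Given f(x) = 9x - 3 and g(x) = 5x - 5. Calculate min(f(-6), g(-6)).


f(-6) = -57
g(-6) = -35
min = -57

-57


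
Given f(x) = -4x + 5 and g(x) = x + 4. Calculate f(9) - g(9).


f(9) = -31
g(9) = 13
Difference = -44

-44


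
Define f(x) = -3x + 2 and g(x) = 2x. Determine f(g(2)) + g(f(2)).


-18


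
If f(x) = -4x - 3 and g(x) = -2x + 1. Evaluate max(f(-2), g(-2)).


f(-2) = 5
g(-2) = 5
max = 5

5


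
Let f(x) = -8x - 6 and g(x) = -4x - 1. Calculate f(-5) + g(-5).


f(-5) = 34
g(-5) = 19
Sum = 53

53


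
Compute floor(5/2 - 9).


5/2 = 2.5
2.5 - 9 = -6.5
floor(-6.5) = -7

-7


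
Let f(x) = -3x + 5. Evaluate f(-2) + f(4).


4


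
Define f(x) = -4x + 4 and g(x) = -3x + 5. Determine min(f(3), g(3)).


f(3) = -8
g(3) = -4
min = -8

-8


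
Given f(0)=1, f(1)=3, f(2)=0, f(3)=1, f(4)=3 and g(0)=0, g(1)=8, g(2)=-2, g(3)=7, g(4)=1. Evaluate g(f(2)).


f(2) = 0
g(0) = 0

0


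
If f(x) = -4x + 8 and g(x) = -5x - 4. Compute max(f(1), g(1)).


4


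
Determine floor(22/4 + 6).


22/4 = 5.5
5.5 + 6 = 11.5
floor(11.5) = 11

11


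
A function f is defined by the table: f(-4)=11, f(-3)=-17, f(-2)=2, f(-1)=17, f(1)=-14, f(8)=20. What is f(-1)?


17


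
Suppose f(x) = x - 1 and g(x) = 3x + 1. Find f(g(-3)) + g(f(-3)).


f(g(-3)) = -9
g(f(-3)) = -11
Sum = -20

-20


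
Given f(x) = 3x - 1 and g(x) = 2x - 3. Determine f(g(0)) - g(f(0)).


-5


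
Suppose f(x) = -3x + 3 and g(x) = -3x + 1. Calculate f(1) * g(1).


f(1) = 0
g(1) = -2
Product = 0

0


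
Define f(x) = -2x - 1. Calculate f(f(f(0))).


f(0) = -1
f(-1) = 1
f(1) = -3

-3


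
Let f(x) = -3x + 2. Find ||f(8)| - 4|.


f(8) = -22
|-22| = 22
|22 - 4| = 18

18


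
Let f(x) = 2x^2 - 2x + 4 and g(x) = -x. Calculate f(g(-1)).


g(-1) = 1
f(1) = 2*(1)^2 - 2*(1) + 4 = 4

4


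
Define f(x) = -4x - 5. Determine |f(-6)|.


19


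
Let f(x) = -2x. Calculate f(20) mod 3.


f(20) = -40
-40 mod 3 = 2

2


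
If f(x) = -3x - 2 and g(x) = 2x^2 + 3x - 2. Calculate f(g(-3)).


g(-3) = 7
f(7) = -23

-23


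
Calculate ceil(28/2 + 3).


28/2 = 14
14 + 3 = 17
ceil(17) = 17

17


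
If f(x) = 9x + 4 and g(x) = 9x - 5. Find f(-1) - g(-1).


f(-1) = -5
g(-1) = -14
Difference = 9

9


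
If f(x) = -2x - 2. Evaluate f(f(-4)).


-14


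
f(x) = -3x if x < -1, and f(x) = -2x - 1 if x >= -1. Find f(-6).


-6 satisfies x < -1
f(-6) = 18

18


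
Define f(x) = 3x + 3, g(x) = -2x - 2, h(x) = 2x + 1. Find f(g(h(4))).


h(4) = 9
g(9) = -20
f(-20) = -57

-57


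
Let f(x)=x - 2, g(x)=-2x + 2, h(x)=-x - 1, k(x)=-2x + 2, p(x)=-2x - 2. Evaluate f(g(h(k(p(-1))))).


p(-1) = 0
k(0) = 2
h(2) = -3
g(-3) = 8
f(8) = 6

6


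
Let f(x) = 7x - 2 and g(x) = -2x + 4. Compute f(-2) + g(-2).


-8


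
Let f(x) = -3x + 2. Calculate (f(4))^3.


f(4) = -10
(-10)^3 = -1000

-1000


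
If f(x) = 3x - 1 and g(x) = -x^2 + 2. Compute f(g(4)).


g(4) = -14
f(-14) = -43

-43


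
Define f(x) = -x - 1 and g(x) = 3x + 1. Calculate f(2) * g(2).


f(2) = -3
g(2) = 7
Product = -21

-21


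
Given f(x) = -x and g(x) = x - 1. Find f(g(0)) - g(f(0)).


f(g(0)) = 1
g(f(0)) = -1
Difference = 2

2


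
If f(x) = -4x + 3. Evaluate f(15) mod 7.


f(15) = -57
-57 mod 7 = 6

6


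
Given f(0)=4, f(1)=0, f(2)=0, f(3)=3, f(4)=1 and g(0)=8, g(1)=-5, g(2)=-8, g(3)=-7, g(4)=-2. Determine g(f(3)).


f(3) = 3
g(3) = -7

-7


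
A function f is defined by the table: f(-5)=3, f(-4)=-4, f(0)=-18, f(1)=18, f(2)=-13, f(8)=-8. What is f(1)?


Reading from the table at x = 1

18


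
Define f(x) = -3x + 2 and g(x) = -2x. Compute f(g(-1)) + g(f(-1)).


f(g(-1)) = -4
g(f(-1)) = -10
Sum = -14

-14
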